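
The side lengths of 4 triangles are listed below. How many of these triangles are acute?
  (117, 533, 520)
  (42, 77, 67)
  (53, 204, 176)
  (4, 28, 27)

(117,533,520): 117²+520² = 284089 = 533² → right
(42,77,67): 42²+67² = 6253 > 5929 = 77² → acute
(53,204,176): 53²+176² = 33785 < 41616 = 204² → obtuse
(4,28,27): 4²+27² = 745 < 784 = 28² → obtuse
1 of the 4 is acute.

1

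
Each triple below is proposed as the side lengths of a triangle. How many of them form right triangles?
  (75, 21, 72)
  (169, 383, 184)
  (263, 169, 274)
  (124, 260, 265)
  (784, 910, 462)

(75,21,72): 21²+72² = 5625 = 75² → right
(169,383,184): 169+184 ≤ 383, not a triangle
(263,169,274): 169²+263² = 97730 > 75076 = 274² → acute
(124,260,265): 124²+260² = 82976 > 70225 = 265² → acute
(784,910,462): 462²+784² = 828100 = 910² → right
2 of the 5 are right.

2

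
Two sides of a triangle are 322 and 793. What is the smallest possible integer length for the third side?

472

The third side must be strictly greater than |322 − 793| = 471.
The smallest integer above 471 is 472.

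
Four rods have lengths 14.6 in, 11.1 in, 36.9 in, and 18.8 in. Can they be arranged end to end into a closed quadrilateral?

Yes

A quadrilateral exists iff every side is shorter than the sum of the others — equivalently, the longest side is less than the sum of the rest.
Longest side 36.9 < 44.5 (sum of the remaining 3), so yes.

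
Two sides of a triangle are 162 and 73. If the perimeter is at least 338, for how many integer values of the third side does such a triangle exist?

Triangle inequality: 89 < x < 235. Perimeter ≥ 338 gives x ≥ 338 − 162 − 73 = 103.
So 103 ≤ x < 235; integers 103 through 234: 132 values.

132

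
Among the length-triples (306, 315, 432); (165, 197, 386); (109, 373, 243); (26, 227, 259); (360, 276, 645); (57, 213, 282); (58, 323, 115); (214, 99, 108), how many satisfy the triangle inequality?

(306,315,432): 306+315 > 432 → valid
(165,197,386): 165+197 ≤ 386 → not valid
(109,243,373): 109+243 ≤ 373 → not valid
(26,227,259): 26+227 ≤ 259 → not valid
(276,360,645): 276+360 ≤ 645 → not valid
(57,213,282): 57+213 ≤ 282 → not valid
(58,115,323): 58+115 ≤ 323 → not valid
(99,108,214): 99+108 ≤ 214 → not valid
1 of the 8 triples forms a triangle.

1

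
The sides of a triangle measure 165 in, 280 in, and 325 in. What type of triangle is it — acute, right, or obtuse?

right

Compare the square of the longest side to the sum of squares of the other two: 165² + 280² = 105625 = 325².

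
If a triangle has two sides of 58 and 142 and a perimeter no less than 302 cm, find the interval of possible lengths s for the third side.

102 ≤ s < 200 cm

Triangle inequality alone gives 84 < s < 200.
The perimeter condition gives s ≥ 302 − 58 − 142 = 102.
Intersecting the two: 102 ≤ s < 200.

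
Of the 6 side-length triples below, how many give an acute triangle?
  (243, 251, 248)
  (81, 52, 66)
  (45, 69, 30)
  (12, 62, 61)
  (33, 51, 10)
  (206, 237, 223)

(243,251,248): 243²+248² = 120553 > 63001 = 251² → acute
(81,52,66): 52²+66² = 7060 > 6561 = 81² → acute
(45,69,30): 30²+45² = 2925 < 4761 = 69² → obtuse
(12,62,61): 12²+61² = 3865 > 3844 = 62² → acute
(33,51,10): 10+33 ≤ 51, not a triangle
(206,237,223): 206²+223² = 92165 > 56169 = 237² → acute
4 of the 6 are acute.

4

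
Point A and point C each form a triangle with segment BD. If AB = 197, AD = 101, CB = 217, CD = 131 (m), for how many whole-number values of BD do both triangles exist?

201

From triangle ABD: 96 < BD < 298.
From triangle CBD: 86 < BD < 348.
Intersection: 96 < BD < 298, so integers 97 through 297: 201 values.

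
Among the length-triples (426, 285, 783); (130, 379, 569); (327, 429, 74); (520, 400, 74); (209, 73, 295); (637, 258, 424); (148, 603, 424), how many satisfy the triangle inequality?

1

(285,426,783): 285+426 ≤ 783 → not valid
(130,379,569): 130+379 ≤ 569 → not valid
(74,327,429): 74+327 ≤ 429 → not valid
(74,400,520): 74+400 ≤ 520 → not valid
(73,209,295): 73+209 ≤ 295 → not valid
(258,424,637): 258+424 > 637 → valid
(148,424,603): 148+424 ≤ 603 → not valid
1 of the 7 triples forms a triangle.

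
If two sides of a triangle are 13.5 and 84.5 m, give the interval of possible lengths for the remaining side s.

By the triangle inequality, s must be less than 13.5 + 84.5 = 98.0 and greater than |13.5 − 84.5| = 71.0.

71.0 < s < 98.0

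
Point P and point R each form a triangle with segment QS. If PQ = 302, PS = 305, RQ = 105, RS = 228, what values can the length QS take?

From triangle PQS: |302 − 305| < QS < 302 + 305, i.e. 3 < QS < 607.
From triangle RQS: 123 < QS < 333.
Both must hold, so QS lies in the intersection.

123 < QS < 333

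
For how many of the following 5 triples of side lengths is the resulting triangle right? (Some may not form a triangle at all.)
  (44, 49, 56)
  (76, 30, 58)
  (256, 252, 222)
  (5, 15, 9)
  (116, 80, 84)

(44,49,56): 44²+49² = 4337 > 3136 = 56² → acute
(76,30,58): 30²+58² = 4264 < 5776 = 76² → obtuse
(256,252,222): 222²+252² = 112788 > 65536 = 256² → acute
(5,15,9): 5+9 ≤ 15, not a triangle
(116,80,84): 80²+84² = 13456 = 116² → right
1 of the 5 is right.

1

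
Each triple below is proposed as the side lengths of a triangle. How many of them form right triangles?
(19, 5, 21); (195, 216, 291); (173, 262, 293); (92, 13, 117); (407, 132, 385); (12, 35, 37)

3

(19,5,21): 5²+19² = 386 < 441 = 21² → obtuse
(195,216,291): 195²+216² = 84681 = 291² → right
(173,262,293): 173²+262² = 98573 > 85849 = 293² → acute
(92,13,117): 13+92 ≤ 117, not a triangle
(407,132,385): 132²+385² = 165649 = 407² → right
(12,35,37): 12²+35² = 1369 = 37² → right
3 of the 6 are right.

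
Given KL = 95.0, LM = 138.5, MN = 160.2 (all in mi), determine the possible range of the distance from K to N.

The maximum is all hops collinear in one direction: 95.0 + 138.5 + 160.2 = 393.7.
The longest hop is 160.2; the others sum to 233.5. Since 160.2 ≤ 233.5, the path can fold back on itself completely, so the minimum distance is 0.

0 ≤ KN ≤ 393.7 mi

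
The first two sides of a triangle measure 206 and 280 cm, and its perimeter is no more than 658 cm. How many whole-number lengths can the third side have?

98

Triangle inequality: 74 < x < 486. Perimeter ≤ 658 gives x ≤ 658 − 206 − 280 = 172.
So 74 < x ≤ 172; integers 75 through 172: 98 values.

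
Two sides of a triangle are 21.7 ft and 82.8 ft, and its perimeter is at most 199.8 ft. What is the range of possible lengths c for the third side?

61.1 < c ≤ 95.3

Triangle inequality alone gives 61.1 < c < 104.5.
The perimeter condition gives c ≤ 199.8 − 21.7 − 82.8 = 95.3.
Intersecting the two: 61.1 < c ≤ 95.3.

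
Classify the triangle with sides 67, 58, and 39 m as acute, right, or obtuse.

Compare the square of the longest side to the sum of squares of the other two: 39² + 58² = 4885 > 4489 = 67².

acute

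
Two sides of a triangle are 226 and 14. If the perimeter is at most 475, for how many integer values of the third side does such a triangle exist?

Triangle inequality: 212 < x < 240. Perimeter ≤ 475 gives x ≤ 475 − 226 − 14 = 235.
So 212 < x ≤ 235; integers 213 through 235: 23 values.

23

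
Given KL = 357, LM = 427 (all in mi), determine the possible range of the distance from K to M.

70 ≤ KM ≤ 784 mi

By the triangle inequality, |357 − 427| ≤ KM ≤ 357 + 427.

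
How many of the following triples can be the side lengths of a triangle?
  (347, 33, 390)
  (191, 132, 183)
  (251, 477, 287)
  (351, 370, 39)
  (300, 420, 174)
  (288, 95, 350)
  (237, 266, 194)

(33,347,390): 33+347 ≤ 390 → not valid
(132,183,191): 132+183 > 191 → valid
(251,287,477): 251+287 > 477 → valid
(39,351,370): 39+351 > 370 → valid
(174,300,420): 174+300 > 420 → valid
(95,288,350): 95+288 > 350 → valid
(194,237,266): 194+237 > 266 → valid
6 of the 7 triples form a triangle.

6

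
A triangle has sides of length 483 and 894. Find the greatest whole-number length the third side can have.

1376

The third side must be strictly less than 483 + 894 = 1377.
The largest integer below 1377 is 1376.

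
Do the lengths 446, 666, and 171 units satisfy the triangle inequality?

No

The longest side is 666, but the other two sum to only 617.
617 < 666, so the triangle inequality fails.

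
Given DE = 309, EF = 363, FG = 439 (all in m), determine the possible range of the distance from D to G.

0 ≤ DG ≤ 1111 m

The maximum is all hops collinear in one direction: 309 + 363 + 439 = 1111.
The longest hop is 439; the others sum to 672. Since 439 ≤ 672, the path can fold back on itself completely, so the minimum distance is 0.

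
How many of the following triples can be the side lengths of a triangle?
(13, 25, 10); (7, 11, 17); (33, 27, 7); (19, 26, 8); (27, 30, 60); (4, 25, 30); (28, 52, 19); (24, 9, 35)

3

(10,13,25): 10+13 ≤ 25 → not valid
(7,11,17): 7+11 > 17 → valid
(7,27,33): 7+27 > 33 → valid
(8,19,26): 8+19 > 26 → valid
(27,30,60): 27+30 ≤ 60 → not valid
(4,25,30): 4+25 ≤ 30 → not valid
(19,28,52): 19+28 ≤ 52 → not valid
(9,24,35): 9+24 ≤ 35 → not valid
3 of the 8 triples form a triangle.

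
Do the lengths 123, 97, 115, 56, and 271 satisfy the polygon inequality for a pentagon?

A pentagon exists iff every side is shorter than the sum of the others — equivalently, the longest side is less than the sum of the rest.
Longest side 271 < 391 (sum of the remaining 4), so yes.

Yes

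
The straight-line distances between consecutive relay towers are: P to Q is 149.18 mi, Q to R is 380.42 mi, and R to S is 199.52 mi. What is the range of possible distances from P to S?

The maximum is all hops collinear in one direction: 149.18 + 380.42 + 199.52 = 729.12.
The longest hop is 380.42; the others sum to 348.70. Folding the others back against it leaves at least 380.42 − 348.70 = 31.72.

31.72 ≤ PS ≤ 729.12 mi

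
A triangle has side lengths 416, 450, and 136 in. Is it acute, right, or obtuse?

Compare the square of the longest side to the sum of squares of the other two: 136² + 416² = 191552 < 202500 = 450².

obtuse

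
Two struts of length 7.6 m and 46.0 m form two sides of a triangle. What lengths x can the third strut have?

By the triangle inequality, x must be less than 7.6 + 46.0 = 53.6 and greater than |7.6 − 46.0| = 38.4.

38.4 < x < 53.6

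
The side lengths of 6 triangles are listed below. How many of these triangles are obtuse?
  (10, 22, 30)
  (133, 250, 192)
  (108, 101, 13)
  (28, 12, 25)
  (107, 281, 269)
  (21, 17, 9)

5

(10,22,30): 10²+22² = 584 < 900 = 30² → obtuse
(133,250,192): 133²+192² = 54553 < 62500 = 250² → obtuse
(108,101,13): 13²+101² = 10370 < 11664 = 108² → obtuse
(28,12,25): 12²+25² = 769 < 784 = 28² → obtuse
(107,281,269): 107²+269² = 83810 > 78961 = 281² → acute
(21,17,9): 9²+17² = 370 < 441 = 21² → obtuse
5 of the 6 are obtuse.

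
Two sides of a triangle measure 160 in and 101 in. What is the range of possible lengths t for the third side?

By the triangle inequality, t must be less than 160 + 101 = 261 and greater than |160 − 101| = 59.

59 < t < 261 (in)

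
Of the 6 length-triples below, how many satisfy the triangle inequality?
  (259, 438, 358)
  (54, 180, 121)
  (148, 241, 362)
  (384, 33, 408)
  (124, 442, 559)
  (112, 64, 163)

(259,358,438): 259+358 > 438 → valid
(54,121,180): 54+121 ≤ 180 → not valid
(148,241,362): 148+241 > 362 → valid
(33,384,408): 33+384 > 408 → valid
(124,442,559): 124+442 > 559 → valid
(64,112,163): 64+112 > 163 → valid
5 of the 6 triples form a triangle.

5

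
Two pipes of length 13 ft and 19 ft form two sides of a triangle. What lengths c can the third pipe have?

6 < c < 32

By the triangle inequality, c must be less than 13 + 19 = 32 and greater than |13 − 19| = 6.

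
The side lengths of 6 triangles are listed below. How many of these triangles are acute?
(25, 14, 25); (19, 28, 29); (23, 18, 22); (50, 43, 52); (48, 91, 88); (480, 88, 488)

(25,14,25): 14²+25² = 821 > 625 = 25² → acute
(19,28,29): 19²+28² = 1145 > 841 = 29² → acute
(23,18,22): 18²+22² = 808 > 529 = 23² → acute
(50,43,52): 43²+50² = 4349 > 2704 = 52² → acute
(48,91,88): 48²+88² = 10048 > 8281 = 91² → acute
(480,88,488): 88²+480² = 238144 = 488² → right
5 of the 6 are acute.

5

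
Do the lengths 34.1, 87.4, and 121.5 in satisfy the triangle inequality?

No

The two shorter sides sum to 121.5, exactly equal to the longest side 121.5.
That gives only a degenerate (flat) triangle — the inequality must be strict.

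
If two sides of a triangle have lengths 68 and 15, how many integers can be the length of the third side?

The third side lies in the open interval (53, 83).
Integers from 54 to 82 inclusive: 82 − 54 + 1 = 29.

29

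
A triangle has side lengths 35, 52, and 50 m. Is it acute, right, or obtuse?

Compare the square of the longest side to the sum of squares of the other two: 35² + 50² = 3725 > 2704 = 52².

acute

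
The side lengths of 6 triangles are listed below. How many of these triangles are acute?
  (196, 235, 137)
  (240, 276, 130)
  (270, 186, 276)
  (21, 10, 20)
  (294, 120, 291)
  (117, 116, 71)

5

(196,235,137): 137²+196² = 57185 > 55225 = 235² → acute
(240,276,130): 130²+240² = 74500 < 76176 = 276² → obtuse
(270,186,276): 186²+270² = 107496 > 76176 = 276² → acute
(21,10,20): 10²+20² = 500 > 441 = 21² → acute
(294,120,291): 120²+291² = 99081 > 86436 = 294² → acute
(117,116,71): 71²+116² = 18497 > 13689 = 117² → acute
5 of the 6 are acute.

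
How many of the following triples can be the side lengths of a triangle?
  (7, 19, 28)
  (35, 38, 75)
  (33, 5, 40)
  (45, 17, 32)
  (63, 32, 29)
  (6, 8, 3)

(7,19,28): 7+19 ≤ 28 → not valid
(35,38,75): 35+38 ≤ 75 → not valid
(5,33,40): 5+33 ≤ 40 → not valid
(17,32,45): 17+32 > 45 → valid
(29,32,63): 29+32 ≤ 63 → not valid
(3,6,8): 3+6 > 8 → valid
2 of the 6 triples form a triangle.

2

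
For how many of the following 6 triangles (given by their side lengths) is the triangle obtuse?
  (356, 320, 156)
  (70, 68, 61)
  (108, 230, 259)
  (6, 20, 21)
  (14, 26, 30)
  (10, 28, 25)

(356,320,156): 156²+320² = 126736 = 356² → right
(70,68,61): 61²+68² = 8345 > 4900 = 70² → acute
(108,230,259): 108²+230² = 64564 < 67081 = 259² → obtuse
(6,20,21): 6²+20² = 436 < 441 = 21² → obtuse
(14,26,30): 14²+26² = 872 < 900 = 30² → obtuse
(10,28,25): 10²+25² = 725 < 784 = 28² → obtuse
4 of the 6 are obtuse.

4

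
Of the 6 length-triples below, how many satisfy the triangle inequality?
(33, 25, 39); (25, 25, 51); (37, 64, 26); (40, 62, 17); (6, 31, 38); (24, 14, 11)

(25,33,39): 25+33 > 39 → valid
(25,25,51): 25+25 ≤ 51 → not valid
(26,37,64): 26+37 ≤ 64 → not valid
(17,40,62): 17+40 ≤ 62 → not valid
(6,31,38): 6+31 ≤ 38 → not valid
(11,14,24): 11+14 > 24 → valid
2 of the 6 triples form a triangle.

2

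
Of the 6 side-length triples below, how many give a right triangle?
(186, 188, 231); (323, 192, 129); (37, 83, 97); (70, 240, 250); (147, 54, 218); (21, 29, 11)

1

(186,188,231): 186²+188² = 69940 > 53361 = 231² → acute
(323,192,129): 129+192 ≤ 323, not a triangle
(37,83,97): 37²+83² = 8258 < 9409 = 97² → obtuse
(70,240,250): 70²+240² = 62500 = 250² → right
(147,54,218): 54+147 ≤ 218, not a triangle
(21,29,11): 11²+21² = 562 < 841 = 29² → obtuse
1 of the 6 is right.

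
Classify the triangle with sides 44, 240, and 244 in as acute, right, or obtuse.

Compare the square of the longest side to the sum of squares of the other two: 44² + 240² = 59536 = 244².

right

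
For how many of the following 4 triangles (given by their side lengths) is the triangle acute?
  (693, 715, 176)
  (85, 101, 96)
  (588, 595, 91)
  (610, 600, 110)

(693,715,176): 176²+693² = 511225 = 715² → right
(85,101,96): 85²+96² = 16441 > 10201 = 101² → acute
(588,595,91): 91²+588² = 354025 = 595² → right
(610,600,110): 110²+600² = 372100 = 610² → right
1 of the 4 is acute.

1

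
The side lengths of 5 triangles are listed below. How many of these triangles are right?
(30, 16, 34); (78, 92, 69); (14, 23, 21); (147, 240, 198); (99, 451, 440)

(30,16,34): 16²+30² = 1156 = 34² → right
(78,92,69): 69²+78² = 10845 > 8464 = 92² → acute
(14,23,21): 14²+21² = 637 > 529 = 23² → acute
(147,240,198): 147²+198² = 60813 > 57600 = 240² → acute
(99,451,440): 99²+440² = 203401 = 451² → right
2 of the 5 are right.

2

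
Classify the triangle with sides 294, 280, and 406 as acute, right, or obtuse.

Compare the square of the longest side to the sum of squares of the other two: 280² + 294² = 164836 = 406².

right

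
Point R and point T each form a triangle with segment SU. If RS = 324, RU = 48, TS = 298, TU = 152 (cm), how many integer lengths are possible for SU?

95

From triangle RSU: 276 < SU < 372.
From triangle TSU: 146 < SU < 450.
Intersection: 276 < SU < 372, so integers 277 through 371: 95 values.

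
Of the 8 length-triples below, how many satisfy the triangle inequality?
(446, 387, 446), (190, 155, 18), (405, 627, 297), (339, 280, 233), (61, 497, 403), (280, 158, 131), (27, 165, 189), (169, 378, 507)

(387,446,446): 387+446 > 446 → valid
(18,155,190): 18+155 ≤ 190 → not valid
(297,405,627): 297+405 > 627 → valid
(233,280,339): 233+280 > 339 → valid
(61,403,497): 61+403 ≤ 497 → not valid
(131,158,280): 131+158 > 280 → valid
(27,165,189): 27+165 > 189 → valid
(169,378,507): 169+378 > 507 → valid
6 of the 8 triples form a triangle.

6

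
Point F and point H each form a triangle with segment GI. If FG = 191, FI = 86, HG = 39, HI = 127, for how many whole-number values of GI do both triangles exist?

60

From triangle FGI: 105 < GI < 277.
From triangle HGI: 88 < GI < 166.
Intersection: 105 < GI < 166, so integers 106 through 165: 60 values.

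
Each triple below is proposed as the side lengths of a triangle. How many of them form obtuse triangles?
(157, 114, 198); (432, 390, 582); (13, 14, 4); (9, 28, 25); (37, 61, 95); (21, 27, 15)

5

(157,114,198): 114²+157² = 37645 < 39204 = 198² → obtuse
(432,390,582): 390²+432² = 338724 = 582² → right
(13,14,4): 4²+13² = 185 < 196 = 14² → obtuse
(9,28,25): 9²+25² = 706 < 784 = 28² → obtuse
(37,61,95): 37²+61² = 5090 < 9025 = 95² → obtuse
(21,27,15): 15²+21² = 666 < 729 = 27² → obtuse
5 of the 6 are obtuse.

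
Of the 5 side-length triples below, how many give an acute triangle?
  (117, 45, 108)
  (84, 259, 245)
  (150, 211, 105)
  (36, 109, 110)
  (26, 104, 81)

(117,45,108): 45²+108² = 13689 = 117² → right
(84,259,245): 84²+245² = 67081 = 259² → right
(150,211,105): 105²+150² = 33525 < 44521 = 211² → obtuse
(36,109,110): 36²+109² = 13177 > 12100 = 110² → acute
(26,104,81): 26²+81² = 7237 < 10816 = 104² → obtuse
1 of the 5 is acute.

1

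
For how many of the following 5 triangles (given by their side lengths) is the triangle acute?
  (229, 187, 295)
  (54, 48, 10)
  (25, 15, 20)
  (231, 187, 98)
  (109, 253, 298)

1

(229,187,295): 187²+229² = 87410 > 87025 = 295² → acute
(54,48,10): 10²+48² = 2404 < 2916 = 54² → obtuse
(25,15,20): 15²+20² = 625 = 25² → right
(231,187,98): 98²+187² = 44573 < 53361 = 231² → obtuse
(109,253,298): 109²+253² = 75890 < 88804 = 298² → obtuse
1 of the 5 is acute.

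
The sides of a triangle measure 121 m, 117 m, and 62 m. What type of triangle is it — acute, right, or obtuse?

acute

Compare the square of the longest side to the sum of squares of the other two: 62² + 117² = 17533 > 14641 = 121².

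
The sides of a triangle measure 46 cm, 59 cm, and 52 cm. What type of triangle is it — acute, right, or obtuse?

acute

Compare the square of the longest side to the sum of squares of the other two: 46² + 52² = 4820 > 3481 = 59².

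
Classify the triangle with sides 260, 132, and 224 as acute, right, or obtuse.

Compare the square of the longest side to the sum of squares of the other two: 132² + 224² = 67600 = 260².

right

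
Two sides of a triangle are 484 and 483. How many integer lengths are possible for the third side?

965

The third side lies in the open interval (1, 967).
Integers from 2 to 966 inclusive: 966 − 2 + 1 = 965.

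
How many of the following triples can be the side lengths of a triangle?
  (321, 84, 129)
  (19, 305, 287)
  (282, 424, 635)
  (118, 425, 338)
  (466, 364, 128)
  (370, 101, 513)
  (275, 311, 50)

5

(84,129,321): 84+129 ≤ 321 → not valid
(19,287,305): 19+287 > 305 → valid
(282,424,635): 282+424 > 635 → valid
(118,338,425): 118+338 > 425 → valid
(128,364,466): 128+364 > 466 → valid
(101,370,513): 101+370 ≤ 513 → not valid
(50,275,311): 50+275 > 311 → valid
5 of the 7 triples form a triangle.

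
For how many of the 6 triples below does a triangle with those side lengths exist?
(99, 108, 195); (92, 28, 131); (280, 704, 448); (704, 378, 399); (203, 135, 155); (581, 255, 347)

(99,108,195): 99+108 > 195 → valid
(28,92,131): 28+92 ≤ 131 → not valid
(280,448,704): 280+448 > 704 → valid
(378,399,704): 378+399 > 704 → valid
(135,155,203): 135+155 > 203 → valid
(255,347,581): 255+347 > 581 → valid
5 of the 6 triples form a triangle.

5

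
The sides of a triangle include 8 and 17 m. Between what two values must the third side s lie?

By the triangle inequality, s must be less than 8 + 17 = 25 and greater than |8 − 17| = 9.

9 < s < 25 (m)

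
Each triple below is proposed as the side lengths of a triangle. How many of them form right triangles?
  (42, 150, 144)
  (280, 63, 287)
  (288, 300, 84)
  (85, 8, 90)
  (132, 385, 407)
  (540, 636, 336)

5

(42,150,144): 42²+144² = 22500 = 150² → right
(280,63,287): 63²+280² = 82369 = 287² → right
(288,300,84): 84²+288² = 90000 = 300² → right
(85,8,90): 8²+85² = 7289 < 8100 = 90² → obtuse
(132,385,407): 132²+385² = 165649 = 407² → right
(540,636,336): 336²+540² = 404496 = 636² → right
5 of the 6 are right.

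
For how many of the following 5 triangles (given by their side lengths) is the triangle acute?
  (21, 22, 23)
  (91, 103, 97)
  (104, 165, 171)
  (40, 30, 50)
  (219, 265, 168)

(21,22,23): 21²+22² = 925 > 529 = 23² → acute
(91,103,97): 91²+97² = 17690 > 10609 = 103² → acute
(104,165,171): 104²+165² = 38041 > 29241 = 171² → acute
(40,30,50): 30²+40² = 2500 = 50² → right
(219,265,168): 168²+219² = 76185 > 70225 = 265² → acute
4 of the 5 are acute.

4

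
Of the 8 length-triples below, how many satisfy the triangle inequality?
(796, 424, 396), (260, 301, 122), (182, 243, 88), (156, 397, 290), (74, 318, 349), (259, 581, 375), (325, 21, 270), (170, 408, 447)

(396,424,796): 396+424 > 796 → valid
(122,260,301): 122+260 > 301 → valid
(88,182,243): 88+182 > 243 → valid
(156,290,397): 156+290 > 397 → valid
(74,318,349): 74+318 > 349 → valid
(259,375,581): 259+375 > 581 → valid
(21,270,325): 21+270 ≤ 325 → not valid
(170,408,447): 170+408 > 447 → valid
7 of the 8 triples form a triangle.

7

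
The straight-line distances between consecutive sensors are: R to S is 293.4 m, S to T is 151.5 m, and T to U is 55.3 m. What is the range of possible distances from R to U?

The maximum is all hops collinear in one direction: 293.4 + 151.5 + 55.3 = 500.2.
The longest hop is 293.4; the others sum to 206.8. Folding the others back against it leaves at least 293.4 − 206.8 = 86.6.

86.6 ≤ RU ≤ 500.2 m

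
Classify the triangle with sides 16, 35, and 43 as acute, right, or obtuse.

obtuse

Compare the square of the longest side to the sum of squares of the other two: 16² + 35² = 1481 < 1849 = 43².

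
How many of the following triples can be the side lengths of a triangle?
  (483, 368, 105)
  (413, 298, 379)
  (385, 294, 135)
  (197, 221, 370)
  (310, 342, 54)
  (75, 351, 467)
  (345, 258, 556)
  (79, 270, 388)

(105,368,483): 105+368 ≤ 483 → not valid
(298,379,413): 298+379 > 413 → valid
(135,294,385): 135+294 > 385 → valid
(197,221,370): 197+221 > 370 → valid
(54,310,342): 54+310 > 342 → valid
(75,351,467): 75+351 ≤ 467 → not valid
(258,345,556): 258+345 > 556 → valid
(79,270,388): 79+270 ≤ 388 → not valid
5 of the 8 triples form a triangle.

5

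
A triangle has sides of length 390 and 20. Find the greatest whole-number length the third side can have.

409

The third side must be strictly less than 390 + 20 = 410.
The largest integer below 410 is 409.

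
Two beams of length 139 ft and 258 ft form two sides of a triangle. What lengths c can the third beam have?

By the triangle inequality, c must be less than 139 + 258 = 397 and greater than |139 − 258| = 119.

119 < c < 397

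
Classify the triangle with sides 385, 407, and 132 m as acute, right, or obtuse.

Compare the square of the longest side to the sum of squares of the other two: 132² + 385² = 165649 = 407².

right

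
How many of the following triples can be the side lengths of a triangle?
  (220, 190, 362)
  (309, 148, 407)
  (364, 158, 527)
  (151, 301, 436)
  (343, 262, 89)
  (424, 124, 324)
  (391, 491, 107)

6

(190,220,362): 190+220 > 362 → valid
(148,309,407): 148+309 > 407 → valid
(158,364,527): 158+364 ≤ 527 → not valid
(151,301,436): 151+301 > 436 → valid
(89,262,343): 89+262 > 343 → valid
(124,324,424): 124+324 > 424 → valid
(107,391,491): 107+391 > 491 → valid
6 of the 7 triples form a triangle.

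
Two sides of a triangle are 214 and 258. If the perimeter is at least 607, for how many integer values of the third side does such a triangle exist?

Triangle inequality: 44 < x < 472. Perimeter ≥ 607 gives x ≥ 607 − 214 − 258 = 135.
So 135 ≤ x < 472; integers 135 through 471: 337 values.

337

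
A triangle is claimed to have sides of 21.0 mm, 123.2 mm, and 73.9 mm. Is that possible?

The longest side is 123.2, but the other two sum to only 94.9.
94.9 < 123.2, so the triangle inequality fails.

No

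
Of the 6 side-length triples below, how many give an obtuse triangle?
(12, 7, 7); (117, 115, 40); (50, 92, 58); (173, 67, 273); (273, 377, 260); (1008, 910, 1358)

(12,7,7): 7²+7² = 98 < 144 = 12² → obtuse
(117,115,40): 40²+115² = 14825 > 13689 = 117² → acute
(50,92,58): 50²+58² = 5864 < 8464 = 92² → obtuse
(173,67,273): 67+173 ≤ 273, not a triangle
(273,377,260): 260²+273² = 142129 = 377² → right
(1008,910,1358): 910²+1008² = 1844164 = 1358² → right
2 of the 6 are obtuse.

2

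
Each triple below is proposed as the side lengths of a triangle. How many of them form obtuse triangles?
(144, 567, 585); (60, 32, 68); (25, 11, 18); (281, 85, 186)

(144,567,585): 144²+567² = 342225 = 585² → right
(60,32,68): 32²+60² = 4624 = 68² → right
(25,11,18): 11²+18² = 445 < 625 = 25² → obtuse
(281,85,186): 85+186 ≤ 281, not a triangle
1 of the 4 is obtuse.

1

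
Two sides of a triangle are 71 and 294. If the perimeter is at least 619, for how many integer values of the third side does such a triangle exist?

Triangle inequality: 223 < x < 365. Perimeter ≥ 619 gives x ≥ 619 − 71 − 294 = 254.
So 254 ≤ x < 365; integers 254 through 364: 111 values.

111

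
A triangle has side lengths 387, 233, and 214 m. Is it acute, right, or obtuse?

Compare the square of the longest side to the sum of squares of the other two: 214² + 233² = 100085 < 149769 = 387².

obtuse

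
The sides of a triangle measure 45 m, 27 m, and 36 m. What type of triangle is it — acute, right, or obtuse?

right

Compare the square of the longest side to the sum of squares of the other two: 27² + 36² = 2025 = 45².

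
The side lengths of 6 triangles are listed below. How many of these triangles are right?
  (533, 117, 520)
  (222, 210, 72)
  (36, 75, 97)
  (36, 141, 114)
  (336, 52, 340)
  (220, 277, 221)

3

(533,117,520): 117²+520² = 284089 = 533² → right
(222,210,72): 72²+210² = 49284 = 222² → right
(36,75,97): 36²+75² = 6921 < 9409 = 97² → obtuse
(36,141,114): 36²+114² = 14292 < 19881 = 141² → obtuse
(336,52,340): 52²+336² = 115600 = 340² → right
(220,277,221): 220²+221² = 97241 > 76729 = 277² → acute
3 of the 6 are right.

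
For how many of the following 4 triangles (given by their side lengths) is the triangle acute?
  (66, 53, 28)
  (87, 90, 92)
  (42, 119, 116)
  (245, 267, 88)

2

(66,53,28): 28²+53² = 3593 < 4356 = 66² → obtuse
(87,90,92): 87²+90² = 15669 > 8464 = 92² → acute
(42,119,116): 42²+116² = 15220 > 14161 = 119² → acute
(245,267,88): 88²+245² = 67769 < 71289 = 267² → obtuse
2 of the 4 are acute.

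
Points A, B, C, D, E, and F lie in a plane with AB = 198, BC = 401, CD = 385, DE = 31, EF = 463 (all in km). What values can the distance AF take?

The maximum is all hops collinear in one direction: 198 + 401 + 385 + 31 + 463 = 1478.
The longest hop is 463; the others sum to 1015. Since 463 ≤ 1015, the path can fold back on itself completely, so the minimum distance is 0.

0 ≤ AF ≤ 1478 km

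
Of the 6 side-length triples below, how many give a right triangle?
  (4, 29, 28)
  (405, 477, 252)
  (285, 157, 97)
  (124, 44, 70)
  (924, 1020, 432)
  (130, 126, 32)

3

(4,29,28): 4²+28² = 800 < 841 = 29² → obtuse
(405,477,252): 252²+405² = 227529 = 477² → right
(285,157,97): 97+157 ≤ 285, not a triangle
(124,44,70): 44+70 ≤ 124, not a triangle
(924,1020,432): 432²+924² = 1040400 = 1020² → right
(130,126,32): 32²+126² = 16900 = 130² → right
3 of the 6 are right.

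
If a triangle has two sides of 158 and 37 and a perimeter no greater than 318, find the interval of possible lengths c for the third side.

Triangle inequality alone gives 121 < c < 195.
The perimeter condition gives c ≤ 318 − 158 − 37 = 123.
Intersecting the two: 121 < c ≤ 123.

121 < c ≤ 123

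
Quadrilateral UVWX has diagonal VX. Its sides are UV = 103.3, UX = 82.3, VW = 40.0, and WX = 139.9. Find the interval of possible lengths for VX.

99.9 < VX < 179.9

From triangle UVX: |103.3 − 82.3| < VX < 103.3 + 82.3, i.e. 21.0 < VX < 185.6.
From triangle WVX: 99.9 < VX < 179.9.
Both must hold, so VX lies in the intersection.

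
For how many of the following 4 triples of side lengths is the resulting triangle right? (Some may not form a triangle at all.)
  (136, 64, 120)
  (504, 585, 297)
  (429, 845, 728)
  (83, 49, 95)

3

(136,64,120): 64²+120² = 18496 = 136² → right
(504,585,297): 297²+504² = 342225 = 585² → right
(429,845,728): 429²+728² = 714025 = 845² → right
(83,49,95): 49²+83² = 9290 > 9025 = 95² → acute
3 of the 4 are right.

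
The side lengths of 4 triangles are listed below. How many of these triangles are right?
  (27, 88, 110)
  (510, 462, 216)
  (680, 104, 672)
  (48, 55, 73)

3

(27,88,110): 27²+88² = 8473 < 12100 = 110² → obtuse
(510,462,216): 216²+462² = 260100 = 510² → right
(680,104,672): 104²+672² = 462400 = 680² → right
(48,55,73): 48²+55² = 5329 = 73² → right
3 of the 4 are right.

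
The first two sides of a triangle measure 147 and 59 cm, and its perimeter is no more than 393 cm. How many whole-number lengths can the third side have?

Triangle inequality: 88 < x < 206. Perimeter ≤ 393 gives x ≤ 393 − 147 − 59 = 187.
So 88 < x ≤ 187; integers 89 through 187: 99 values.

99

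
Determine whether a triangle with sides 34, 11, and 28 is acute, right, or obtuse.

obtuse

Compare the square of the longest side to the sum of squares of the other two: 11² + 28² = 905 < 1156 = 34².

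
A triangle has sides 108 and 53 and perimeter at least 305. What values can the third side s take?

Triangle inequality alone gives 55 < s < 161.
The perimeter condition gives s ≥ 305 − 108 − 53 = 144.
Intersecting the two: 144 ≤ s < 161.

144 ≤ s < 161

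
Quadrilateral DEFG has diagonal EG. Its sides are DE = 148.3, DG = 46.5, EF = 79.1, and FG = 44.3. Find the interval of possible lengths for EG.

From triangle DEG: |148.3 − 46.5| < EG < 148.3 + 46.5, i.e. 101.8 < EG < 194.8.
From triangle FEG: 34.8 < EG < 123.4.
Both must hold, so EG lies in the intersection.

101.8 < EG < 123.4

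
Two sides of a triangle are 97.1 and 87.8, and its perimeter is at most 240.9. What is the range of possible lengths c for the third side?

9.3 < c ≤ 56.0

Triangle inequality alone gives 9.3 < c < 184.9.
The perimeter condition gives c ≤ 240.9 − 97.1 − 87.8 = 56.0.
Intersecting the two: 9.3 < c ≤ 56.0.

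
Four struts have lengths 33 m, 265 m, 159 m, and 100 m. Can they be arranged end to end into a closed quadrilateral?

Yes

A quadrilateral exists iff every side is shorter than the sum of the others — equivalently, the longest side is less than the sum of the rest.
Longest side 265 < 292 (sum of the remaining 3), so yes.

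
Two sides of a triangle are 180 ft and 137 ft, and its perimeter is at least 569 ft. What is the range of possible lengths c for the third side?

Triangle inequality alone gives 43 < c < 317.
The perimeter condition gives c ≥ 569 − 180 − 137 = 252.
Intersecting the two: 252 ≤ c < 317.

252 ≤ c < 317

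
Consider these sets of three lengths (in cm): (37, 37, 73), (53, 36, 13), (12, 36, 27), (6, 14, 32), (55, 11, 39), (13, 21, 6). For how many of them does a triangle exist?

2

(37,37,73): 37+37 > 73 → valid
(13,36,53): 13+36 ≤ 53 → not valid
(12,27,36): 12+27 > 36 → valid
(6,14,32): 6+14 ≤ 32 → not valid
(11,39,55): 11+39 ≤ 55 → not valid
(6,13,21): 6+13 ≤ 21 → not valid
2 of the 6 triples form a triangle.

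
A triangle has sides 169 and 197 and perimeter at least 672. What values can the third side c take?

306 ≤ c < 366

Triangle inequality alone gives 28 < c < 366.
The perimeter condition gives c ≥ 672 − 169 − 197 = 306.
Intersecting the two: 306 ≤ c < 366.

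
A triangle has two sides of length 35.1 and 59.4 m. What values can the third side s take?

By the triangle inequality, s must be less than 35.1 + 59.4 = 94.5 and greater than |35.1 − 59.4| = 24.3.

24.3 < s < 94.5 (m)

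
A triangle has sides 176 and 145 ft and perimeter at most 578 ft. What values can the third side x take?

31 < x ≤ 257

Triangle inequality alone gives 31 < x < 321.
The perimeter condition gives x ≤ 578 − 176 − 145 = 257.
Intersecting the two: 31 < x ≤ 257.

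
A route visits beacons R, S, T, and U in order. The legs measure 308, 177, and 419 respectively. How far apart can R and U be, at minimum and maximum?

The maximum is all hops collinear in one direction: 308 + 177 + 419 = 904.
The longest hop is 419; the others sum to 485. Since 419 ≤ 485, the path can fold back on itself completely, so the minimum distance is 0.

0 ≤ RU ≤ 904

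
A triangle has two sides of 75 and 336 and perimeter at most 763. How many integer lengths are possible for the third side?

Triangle inequality: 261 < x < 411. Perimeter ≤ 763 gives x ≤ 763 − 75 − 336 = 352.
So 261 < x ≤ 352; integers 262 through 352: 91 values.

91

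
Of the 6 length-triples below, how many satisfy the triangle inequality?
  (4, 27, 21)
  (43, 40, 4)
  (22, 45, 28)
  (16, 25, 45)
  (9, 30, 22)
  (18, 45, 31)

4

(4,21,27): 4+21 ≤ 27 → not valid
(4,40,43): 4+40 > 43 → valid
(22,28,45): 22+28 > 45 → valid
(16,25,45): 16+25 ≤ 45 → not valid
(9,22,30): 9+22 > 30 → valid
(18,31,45): 18+31 > 45 → valid
4 of the 6 triples form a triangle.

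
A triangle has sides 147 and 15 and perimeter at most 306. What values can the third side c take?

132 < c ≤ 144

Triangle inequality alone gives 132 < c < 162.
The perimeter condition gives c ≤ 306 − 147 − 15 = 144.
Intersecting the two: 132 < c ≤ 144.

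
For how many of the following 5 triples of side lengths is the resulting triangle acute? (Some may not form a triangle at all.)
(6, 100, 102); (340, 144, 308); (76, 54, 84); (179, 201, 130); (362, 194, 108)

(6,100,102): 6²+100² = 10036 < 10404 = 102² → obtuse
(340,144,308): 144²+308² = 115600 = 340² → right
(76,54,84): 54²+76² = 8692 > 7056 = 84² → acute
(179,201,130): 130²+179² = 48941 > 40401 = 201² → acute
(362,194,108): 108+194 ≤ 362, not a triangle
2 of the 5 are acute.

2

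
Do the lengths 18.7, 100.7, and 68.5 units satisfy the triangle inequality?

The longest side is 100.7, but the other two sum to only 87.2.
87.2 < 100.7, so the triangle inequality fails.

No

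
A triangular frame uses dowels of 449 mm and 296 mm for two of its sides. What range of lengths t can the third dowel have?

153 < t < 745

By the triangle inequality, t must be less than 449 + 296 = 745 and greater than |449 − 296| = 153.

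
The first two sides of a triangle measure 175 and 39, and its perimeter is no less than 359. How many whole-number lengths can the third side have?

Triangle inequality: 136 < x < 214. Perimeter ≥ 359 gives x ≥ 359 − 175 − 39 = 145.
So 145 ≤ x < 214; integers 145 through 213: 69 values.

69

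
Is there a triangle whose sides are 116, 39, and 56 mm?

The longest side is 116, but the other two sum to only 95.
95 < 116, so the triangle inequality fails.

No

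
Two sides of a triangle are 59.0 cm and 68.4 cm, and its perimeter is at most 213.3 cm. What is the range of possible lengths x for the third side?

Triangle inequality alone gives 9.4 < x < 127.4.
The perimeter condition gives x ≤ 213.3 − 59.0 − 68.4 = 85.9.
Intersecting the two: 9.4 < x ≤ 85.9.

9.4 < x ≤ 85.9 cm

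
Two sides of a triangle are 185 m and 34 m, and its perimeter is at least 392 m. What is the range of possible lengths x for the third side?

173 ≤ x < 219

Triangle inequality alone gives 151 < x < 219.
The perimeter condition gives x ≥ 392 − 185 − 34 = 173.
Intersecting the two: 173 ≤ x < 219.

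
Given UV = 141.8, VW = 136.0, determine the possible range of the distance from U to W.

5.8 ≤ UW ≤ 277.8

By the triangle inequality, |141.8 − 136.0| ≤ UW ≤ 141.8 + 136.0.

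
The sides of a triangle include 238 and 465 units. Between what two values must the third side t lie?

By the triangle inequality, t must be less than 238 + 465 = 703 and greater than |238 − 465| = 227.

227 < t < 703 (units)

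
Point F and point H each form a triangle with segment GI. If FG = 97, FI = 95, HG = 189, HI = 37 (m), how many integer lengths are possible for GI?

39

From triangle FGI: 2 < GI < 192.
From triangle HGI: 152 < GI < 226.
Intersection: 152 < GI < 192, so integers 153 through 191: 39 values.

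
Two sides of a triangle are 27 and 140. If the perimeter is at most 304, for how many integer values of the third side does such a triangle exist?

Triangle inequality: 113 < x < 167. Perimeter ≤ 304 gives x ≤ 304 − 27 − 140 = 137.
So 113 < x ≤ 137; integers 114 through 137: 24 values.

24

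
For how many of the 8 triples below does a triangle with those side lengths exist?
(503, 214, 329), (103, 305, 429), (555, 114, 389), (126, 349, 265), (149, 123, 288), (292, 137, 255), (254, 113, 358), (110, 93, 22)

5

(214,329,503): 214+329 > 503 → valid
(103,305,429): 103+305 ≤ 429 → not valid
(114,389,555): 114+389 ≤ 555 → not valid
(126,265,349): 126+265 > 349 → valid
(123,149,288): 123+149 ≤ 288 → not valid
(137,255,292): 137+255 > 292 → valid
(113,254,358): 113+254 > 358 → valid
(22,93,110): 22+93 > 110 → valid
5 of the 8 triples form a triangle.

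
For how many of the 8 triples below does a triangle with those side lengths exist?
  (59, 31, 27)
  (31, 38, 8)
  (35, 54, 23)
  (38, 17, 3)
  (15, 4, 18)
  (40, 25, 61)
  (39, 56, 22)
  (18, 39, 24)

(27,31,59): 27+31 ≤ 59 → not valid
(8,31,38): 8+31 > 38 → valid
(23,35,54): 23+35 > 54 → valid
(3,17,38): 3+17 ≤ 38 → not valid
(4,15,18): 4+15 > 18 → valid
(25,40,61): 25+40 > 61 → valid
(22,39,56): 22+39 > 56 → valid
(18,24,39): 18+24 > 39 → valid
6 of the 8 triples form a triangle.

6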